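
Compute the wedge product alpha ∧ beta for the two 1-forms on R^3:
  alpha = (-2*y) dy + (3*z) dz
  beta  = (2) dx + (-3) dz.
alpha ∧ beta = (4*y) dx ∧ dy + (6*y) dy ∧ dz + (-6*z) dx ∧ dz

Distribute the wedge, using dx_i ∧ dx_j = -dx_j ∧ dx_i and dx_i ∧ dx_i = 0. For each pair (i, j) with i < j, the coefficient of dx_i ∧ dx_j in alpha ∧ beta is (alpha_i * beta_j - alpha_j * beta_i). Collecting: alpha ∧ beta = (4*y) dx ∧ dy + (6*y) dy ∧ dz + (-6*z) dx ∧ dz.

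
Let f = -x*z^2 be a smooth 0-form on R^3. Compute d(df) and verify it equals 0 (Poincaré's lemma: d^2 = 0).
d(df) = 0

Step 1: df = sum_i (∂f/∂x_i) dx_i = (-z^2) dx + (0) dy + (-2*x*z) dz.
Step 2: Apply d again. Using the 1-form formula, the coefficient of dx ∧ dy in d(df) is ∂^2 f/∂x ∂y - ∂^2 f/∂y ∂x = (0) - (0) = 0 (equality of mixed partials for smooth f).
Similarly for dx ∧ dz and dy ∧ dz — all coefficients vanish. So d(df) = 0.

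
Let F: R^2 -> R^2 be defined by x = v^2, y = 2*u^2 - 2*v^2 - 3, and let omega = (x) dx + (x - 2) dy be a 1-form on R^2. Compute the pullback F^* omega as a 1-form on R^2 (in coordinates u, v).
F^* omega = (4*u*(v^2 - 2)) du + (2*v*(4 - v^2)) dv

Using F^*(f dg) = (f ∘ F) d(g ∘ F), substitute each coordinate x_i by F_i(u, v) in f_i, and replace dx_i by d F_i = (∂F_i/∂u) du + (∂F_i/∂v) dv.
  For the x component: f_1(F) = v^2; d F_1 = (0) du + (2*v) dv
  For the y component: f_2(F) = v^2 - 2; d F_2 = (4*u) du + (-4*v) dv
Combining and collecting du, dv coefficients:
  coeff of du: 4*u*(v^2 - 2)
  coeff of dv: 2*v*(4 - v^2)
F^* omega = (4*u*(v^2 - 2)) du + (2*v*(4 - v^2)) dv.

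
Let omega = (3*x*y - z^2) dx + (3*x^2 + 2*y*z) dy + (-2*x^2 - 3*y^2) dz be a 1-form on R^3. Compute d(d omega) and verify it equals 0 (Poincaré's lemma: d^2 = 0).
d(d omega) = 0

Step 1: d omega = sum_{i<j} (∂f_j/∂x_i - ∂f_i/∂x_j) dx_i ∧ dx_j:
  coeff of dx ∧ dy: 3*x
  coeff of dx ∧ dz: -4*x + 2*z
  coeff of dy ∧ dz: -8*y
Step 2: Apply d again to each 2-form coefficient. The only possible 3-form in R^3 is dx ∧ dy ∧ dz, with coefficient
  ∂(coeff of dy∧dz)/∂x - ∂(coeff of dx∧dz)/∂y + ∂(coeff of dx∧dy)/∂z
  = ∂/∂x (-8*y) - ∂/∂y (-4*x + 2*z) + ∂/∂z (3*x).
Each of these terms simplifies to sums of mixed partials that cancel in pairs. The result is 0 (by equality of mixed partials for smooth functions — Schwarz / Clairaut).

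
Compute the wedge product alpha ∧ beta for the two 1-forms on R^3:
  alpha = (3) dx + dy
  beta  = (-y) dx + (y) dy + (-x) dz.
alpha ∧ beta = (4*y) dx ∧ dy + (-3*x) dx ∧ dz + (-x) dy ∧ dz

Distribute the wedge, using dx_i ∧ dx_j = -dx_j ∧ dx_i and dx_i ∧ dx_i = 0. For each pair (i, j) with i < j, the coefficient of dx_i ∧ dx_j in alpha ∧ beta is (alpha_i * beta_j - alpha_j * beta_i). Collecting: alpha ∧ beta = (4*y) dx ∧ dy + (-3*x) dx ∧ dz + (-x) dy ∧ dz.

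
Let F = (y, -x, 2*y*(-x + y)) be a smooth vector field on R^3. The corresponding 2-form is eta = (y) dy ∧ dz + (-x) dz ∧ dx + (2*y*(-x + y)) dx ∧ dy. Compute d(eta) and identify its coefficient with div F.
d(eta) = (0) dx ∧ dy ∧ dz; div F = 0

For a 2-form in R^3 of the form above, applying d gives a 3-form with coefficient ∂P/∂x + ∂Q/∂y + ∂R/∂z:
  ∂P/∂x = 0
  ∂Q/∂y = 0
  ∂R/∂z = 0
Sum = 0, which is exactly div F.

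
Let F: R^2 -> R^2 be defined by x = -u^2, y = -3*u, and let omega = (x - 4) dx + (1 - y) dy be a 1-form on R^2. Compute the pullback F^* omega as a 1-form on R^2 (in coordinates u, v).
F^* omega = (2*u^3 - u - 3) du

Using F^*(f dg) = (f ∘ F) d(g ∘ F), substitute each coordinate x_i by F_i(u, v) in f_i, and replace dx_i by d F_i = (∂F_i/∂u) du + (∂F_i/∂v) dv.
  For the x component: f_1(F) = -u^2 - 4; d F_1 = (-2*u) du + (0) dv
  For the y component: f_2(F) = 3*u + 1; d F_2 = (-3) du + (0) dv
Combining and collecting du, dv coefficients:
  coeff of du: 2*u^3 - u - 3
  coeff of dv: 0
F^* omega = (2*u^3 - u - 3) du.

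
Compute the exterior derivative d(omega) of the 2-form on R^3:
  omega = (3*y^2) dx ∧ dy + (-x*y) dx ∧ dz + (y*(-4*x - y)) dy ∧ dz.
d(omega) = (x - 4*y) dx ∧ dy ∧ dz

For a 2-form omega = sum_{i<j} g_{ij} dx_i ∧ dx_j, the exterior derivative is
  d(omega) = sum_{i<j} d(g_{ij}) ∧ dx_i ∧ dx_j = sum_{i<j, k} (∂g_{ij}/∂x_k) dx_k ∧ dx_i ∧ dx_j.
Expand each term, using dx_k ∧ dx_i ∧ dx_j = sgn(permutation) dx_{(a)} ∧ dx_{(b)} ∧ dx_{(c)} with (a < b < c) sorted:
  d(-x*y) includes (∂/∂y)(-x*y) dy = (-x) dy, which multiplied by dx ∧ dz gives (x) dx ∧ dy ∧ dz
  d(y*(-4*x - y)) includes (∂/∂x)(y*(-4*x - y)) dx = (-4*y) dx, which multiplied by dy ∧ dz gives (-4*y) dx ∧ dy ∧ dz
Collecting like 3-forms: d(omega) = (x - 4*y) dx ∧ dy ∧ dz.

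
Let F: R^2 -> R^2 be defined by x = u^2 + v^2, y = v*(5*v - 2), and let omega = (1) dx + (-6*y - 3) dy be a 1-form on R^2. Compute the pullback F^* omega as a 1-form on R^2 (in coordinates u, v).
F^* omega = (2*u) du + (-300*v^3 + 180*v^2 - 52*v + 6) dv

Using F^*(f dg) = (f ∘ F) d(g ∘ F), substitute each coordinate x_i by F_i(u, v) in f_i, and replace dx_i by d F_i = (∂F_i/∂u) du + (∂F_i/∂v) dv.
  For the x component: f_1(F) = 1; d F_1 = (2*u) du + (2*v) dv
  For the y component: f_2(F) = -30*v^2 + 12*v - 3; d F_2 = (0) du + (10*v - 2) dv
Combining and collecting du, dv coefficients:
  coeff of du: 2*u
  coeff of dv: -300*v^3 + 180*v^2 - 52*v + 6
F^* omega = (2*u) du + (-300*v^3 + 180*v^2 - 52*v + 6) dv.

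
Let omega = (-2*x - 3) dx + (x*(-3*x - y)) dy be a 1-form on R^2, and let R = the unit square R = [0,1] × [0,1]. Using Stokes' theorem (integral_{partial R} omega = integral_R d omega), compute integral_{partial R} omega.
integral_(partial R) omega = -7/2

Stokes: integral_partial_R omega = integral_R d omega with d omega = (∂Q/∂x - ∂P/∂y) dx ∧ dy.
  ∂Q/∂x = -6*x - y
  ∂P/∂y = 0
  integrand = ∂Q/∂x - ∂P/∂y = -6*x - y.
Integrating over R: integral_0^1 integral_0^1 (-6*x - y) dx dy = -7/2.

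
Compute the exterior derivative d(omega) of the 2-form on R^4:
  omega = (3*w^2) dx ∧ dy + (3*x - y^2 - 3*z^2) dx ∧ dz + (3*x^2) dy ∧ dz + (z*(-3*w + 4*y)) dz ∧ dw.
d(omega) = (6*w) dx ∧ dy ∧ dw + (6*x + 2*y) dx ∧ dy ∧ dz + (4*z) dy ∧ dz ∧ dw

For a 2-form omega = sum_{i<j} g_{ij} dx_i ∧ dx_j, the exterior derivative is
  d(omega) = sum_{i<j} d(g_{ij}) ∧ dx_i ∧ dx_j = sum_{i<j, k} (∂g_{ij}/∂x_k) dx_k ∧ dx_i ∧ dx_j.
Expand each term, using dx_k ∧ dx_i ∧ dx_j = sgn(permutation) dx_{(a)} ∧ dx_{(b)} ∧ dx_{(c)} with (a < b < c) sorted:
  d(3*w^2) includes (∂/∂w)(3*w^2) dw = (6*w) dw, which multiplied by dx ∧ dy gives (6*w) dx ∧ dy ∧ dw
  d(3*x - y^2 - 3*z^2) includes (∂/∂y)(3*x - y^2 - 3*z^2) dy = (-2*y) dy, which multiplied by dx ∧ dz gives (2*y) dx ∧ dy ∧ dz
  d(3*x^2) includes (∂/∂x)(3*x^2) dx = (6*x) dx, which multiplied by dy ∧ dz gives (6*x) dx ∧ dy ∧ dz
  d(z*(-3*w + 4*y)) includes (∂/∂y)(z*(-3*w + 4*y)) dy = (4*z) dy, which multiplied by dz ∧ dw gives (4*z) dy ∧ dz ∧ dw
Collecting like 3-forms: d(omega) = (6*w) dx ∧ dy ∧ dw + (6*x + 2*y) dx ∧ dy ∧ dz + (4*z) dy ∧ dz ∧ dw.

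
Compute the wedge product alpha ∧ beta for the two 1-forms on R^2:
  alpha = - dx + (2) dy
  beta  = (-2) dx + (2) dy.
alpha ∧ beta = (2) dx ∧ dy

Distribute the wedge, using dx_i ∧ dx_j = -dx_j ∧ dx_i and dx_i ∧ dx_i = 0. For each pair (i, j) with i < j, the coefficient of dx_i ∧ dx_j in alpha ∧ beta is (alpha_i * beta_j - alpha_j * beta_i). Collecting: alpha ∧ beta = (2) dx ∧ dy.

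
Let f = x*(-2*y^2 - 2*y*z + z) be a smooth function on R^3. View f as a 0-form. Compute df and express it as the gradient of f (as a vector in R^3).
df = (-2*y^2 - 2*y*z + z) dx + (2*x*(-2*y - z)) dy + (x*(1 - 2*y)) dz; grad f = (-2*y^2 - 2*y*z + z, 2*x*(-2*y - z), x*(1 - 2*y))

For a 0-form f, d f = (∂f/∂x) dx + (∂f/∂y) dy + (∂f/∂z) dz. The components of the vector representation are exactly the entries of grad f in Cartesian coordinates:
  ∂f/∂x = -2*y^2 - 2*y*z + z
  ∂f/∂y = 2*x*(-2*y - z)
  ∂f/∂z = x*(1 - 2*y).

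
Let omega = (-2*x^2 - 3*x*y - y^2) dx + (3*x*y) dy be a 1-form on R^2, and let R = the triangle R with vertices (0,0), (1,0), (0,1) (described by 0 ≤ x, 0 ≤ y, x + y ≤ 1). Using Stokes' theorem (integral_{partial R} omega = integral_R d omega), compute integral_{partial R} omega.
integral_(partial R) omega = 4/3

Stokes: integral_partial_R omega = integral_R d omega with d omega = (∂Q/∂x - ∂P/∂y) dx ∧ dy.
  ∂Q/∂x = 3*y
  ∂P/∂y = -3*x - 2*y
  integrand = ∂Q/∂x - ∂P/∂y = 3*x + 5*y.
Integrating over R: integral_0^1 integral_0^{1-x} (3*x + 5*y) dy dx = 4/3.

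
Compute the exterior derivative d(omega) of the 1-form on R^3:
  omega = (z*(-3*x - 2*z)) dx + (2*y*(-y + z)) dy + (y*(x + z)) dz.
d(omega) = (3*x + y + 4*z) dx ∧ dz + (x - 2*y + z) dy ∧ dz

For a 1-form omega = sum_i f_i dx_i, the exterior derivative is
  d(omega) = sum_{i < j} (∂f_j/∂x_i - ∂f_i/∂x_j) dx_i ∧ dx_j.
  coefficient of dx ∧ dz: ∂f_3/∂x - ∂f_1/∂z = ∂(y*(x + z))/∂x - ∂(z*(-3*x - 2*z))/∂z = 3*x + y + 4*z
  coefficient of dy ∧ dz: ∂f_3/∂y - ∂f_2/∂z = ∂(y*(x + z))/∂y - ∂(2*y*(-y + z))/∂z = x - 2*y + z
Assembling: d(omega) = (3*x + y + 4*z) dx ∧ dz + (x - 2*y + z) dy ∧ dz.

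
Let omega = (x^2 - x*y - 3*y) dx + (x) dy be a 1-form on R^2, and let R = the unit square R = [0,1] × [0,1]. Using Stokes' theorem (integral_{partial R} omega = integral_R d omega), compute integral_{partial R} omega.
integral_(partial R) omega = 9/2

Stokes: integral_partial_R omega = integral_R d omega with d omega = (∂Q/∂x - ∂P/∂y) dx ∧ dy.
  ∂Q/∂x = 1
  ∂P/∂y = -x - 3
  integrand = ∂Q/∂x - ∂P/∂y = x + 4.
Integrating over R: integral_0^1 integral_0^1 (x + 4) dx dy = 9/2.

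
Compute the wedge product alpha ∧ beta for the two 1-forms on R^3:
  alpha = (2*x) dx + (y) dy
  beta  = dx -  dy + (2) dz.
alpha ∧ beta = (-2*x - y) dx ∧ dy + (4*x) dx ∧ dz + (2*y) dy ∧ dz

Distribute the wedge, using dx_i ∧ dx_j = -dx_j ∧ dx_i and dx_i ∧ dx_i = 0. For each pair (i, j) with i < j, the coefficient of dx_i ∧ dx_j in alpha ∧ beta is (alpha_i * beta_j - alpha_j * beta_i). Collecting: alpha ∧ beta = (-2*x - y) dx ∧ dy + (4*x) dx ∧ dz + (2*y) dy ∧ dz.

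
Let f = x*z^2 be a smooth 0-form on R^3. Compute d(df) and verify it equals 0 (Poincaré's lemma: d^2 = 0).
d(df) = 0

Step 1: df = sum_i (∂f/∂x_i) dx_i = (z^2) dx + (0) dy + (2*x*z) dz.
Step 2: Apply d again. Using the 1-form formula, the coefficient of dx ∧ dy in d(df) is ∂^2 f/∂x ∂y - ∂^2 f/∂y ∂x = (0) - (0) = 0 (equality of mixed partials for smooth f).
Similarly for dx ∧ dz and dy ∧ dz — all coefficients vanish. So d(df) = 0.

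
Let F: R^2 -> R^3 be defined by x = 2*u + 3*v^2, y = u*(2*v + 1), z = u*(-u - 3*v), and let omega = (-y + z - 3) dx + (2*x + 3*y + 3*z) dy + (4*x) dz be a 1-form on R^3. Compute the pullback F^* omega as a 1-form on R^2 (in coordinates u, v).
F^* omega = (-6*u^2*v - 21*u^2 - 30*u*v^2 - 23*u*v + 5*u - 24*v^3 + 6*v^2 - 6) du + (-6*u^3 - 12*u^2*v - 10*u^2 - 54*u*v^2 - 6*u*v - 18*v) dv

Using F^*(f dg) = (f ∘ F) d(g ∘ F), substitute each coordinate x_i by F_i(u, v) in f_i, and replace dx_i by d F_i = (∂F_i/∂u) du + (∂F_i/∂v) dv.
  For the x component: f_1(F) = -u^2 - 5*u*v - u - 3; d F_1 = (2) du + (6*v) dv
  For the y component: f_2(F) = -3*u^2 - 3*u*v + 7*u + 6*v^2; d F_2 = (2*v + 1) du + (2*u) dv
  For the z component: f_3(F) = 8*u + 12*v^2; d F_3 = (-2*u - 3*v) du + (-3*u) dv
Combining and collecting du, dv coefficients:
  coeff of du: -6*u^2*v - 21*u^2 - 30*u*v^2 - 23*u*v + 5*u - 24*v^3 + 6*v^2 - 6
  coeff of dv: -6*u^3 - 12*u^2*v - 10*u^2 - 54*u*v^2 - 6*u*v - 18*v
F^* omega = (-6*u^2*v - 21*u^2 - 30*u*v^2 - 23*u*v + 5*u - 24*v^3 + 6*v^2 - 6) du + (-6*u^3 - 12*u^2*v - 10*u^2 - 54*u*v^2 - 6*u*v - 18*v) dv.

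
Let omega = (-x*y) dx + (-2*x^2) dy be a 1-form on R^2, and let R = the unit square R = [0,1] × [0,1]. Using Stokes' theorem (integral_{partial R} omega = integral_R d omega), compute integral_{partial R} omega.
integral_(partial R) omega = -3/2

Stokes: integral_partial_R omega = integral_R d omega with d omega = (∂Q/∂x - ∂P/∂y) dx ∧ dy.
  ∂Q/∂x = -4*x
  ∂P/∂y = -x
  integrand = ∂Q/∂x - ∂P/∂y = -3*x.
Integrating over R: integral_0^1 integral_0^1 (-3*x) dx dy = -3/2.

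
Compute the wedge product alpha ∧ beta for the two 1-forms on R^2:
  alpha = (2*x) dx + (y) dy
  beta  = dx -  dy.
alpha ∧ beta = (-2*x - y) dx ∧ dy

Distribute the wedge, using dx_i ∧ dx_j = -dx_j ∧ dx_i and dx_i ∧ dx_i = 0. For each pair (i, j) with i < j, the coefficient of dx_i ∧ dx_j in alpha ∧ beta is (alpha_i * beta_j - alpha_j * beta_i). Collecting: alpha ∧ beta = (-2*x - y) dx ∧ dy.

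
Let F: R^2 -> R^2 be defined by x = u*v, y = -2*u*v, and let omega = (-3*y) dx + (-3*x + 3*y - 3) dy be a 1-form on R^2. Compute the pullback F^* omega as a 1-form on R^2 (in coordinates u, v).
F^* omega = (6*v*(4*u*v + 1)) du + (6*u*(4*u*v + 1)) dv

Using F^*(f dg) = (f ∘ F) d(g ∘ F), substitute each coordinate x_i by F_i(u, v) in f_i, and replace dx_i by d F_i = (∂F_i/∂u) du + (∂F_i/∂v) dv.
  For the x component: f_1(F) = 6*u*v; d F_1 = (v) du + (u) dv
  For the y component: f_2(F) = -9*u*v - 3; d F_2 = (-2*v) du + (-2*u) dv
Combining and collecting du, dv coefficients:
  coeff of du: 6*v*(4*u*v + 1)
  coeff of dv: 6*u*(4*u*v + 1)
F^* omega = (6*v*(4*u*v + 1)) du + (6*u*(4*u*v + 1)) dv.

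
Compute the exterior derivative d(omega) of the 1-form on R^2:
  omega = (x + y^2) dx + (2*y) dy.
d(omega) = (-2*y) dx ∧ dy

For a 1-form omega = sum_i f_i dx_i, the exterior derivative is
  d(omega) = sum_{i < j} (∂f_j/∂x_i - ∂f_i/∂x_j) dx_i ∧ dx_j.
  coefficient of dx ∧ dy: ∂f_2/∂x - ∂f_1/∂y = ∂(2*y)/∂x - ∂(x + y^2)/∂y = -2*y
Assembling: d(omega) = (-2*y) dx ∧ dy.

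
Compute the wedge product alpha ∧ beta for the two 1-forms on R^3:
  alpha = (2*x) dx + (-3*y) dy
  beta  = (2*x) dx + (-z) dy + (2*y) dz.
alpha ∧ beta = (2*x*(3*y - z)) dx ∧ dy + (4*x*y) dx ∧ dz + (-6*y^2) dy ∧ dz

Distribute the wedge, using dx_i ∧ dx_j = -dx_j ∧ dx_i and dx_i ∧ dx_i = 0. For each pair (i, j) with i < j, the coefficient of dx_i ∧ dx_j in alpha ∧ beta is (alpha_i * beta_j - alpha_j * beta_i). Collecting: alpha ∧ beta = (2*x*(3*y - z)) dx ∧ dy + (4*x*y) dx ∧ dz + (-6*y^2) dy ∧ dz.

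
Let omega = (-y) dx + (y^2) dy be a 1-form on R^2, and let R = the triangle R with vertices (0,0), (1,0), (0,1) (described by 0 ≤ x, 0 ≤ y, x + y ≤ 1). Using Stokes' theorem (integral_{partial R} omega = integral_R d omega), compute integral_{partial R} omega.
integral_(partial R) omega = 1/2

Stokes: integral_partial_R omega = integral_R d omega with d omega = (∂Q/∂x - ∂P/∂y) dx ∧ dy.
  ∂Q/∂x = 0
  ∂P/∂y = -1
  integrand = ∂Q/∂x - ∂P/∂y = 1.
Integrating over R: integral_0^1 integral_0^{1-x} (1) dy dx = 1/2.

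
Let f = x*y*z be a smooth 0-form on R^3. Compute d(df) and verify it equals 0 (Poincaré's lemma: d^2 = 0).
d(df) = 0

Step 1: df = sum_i (∂f/∂x_i) dx_i = (y*z) dx + (x*z) dy + (x*y) dz.
Step 2: Apply d again. Using the 1-form formula, the coefficient of dx ∧ dy in d(df) is ∂^2 f/∂x ∂y - ∂^2 f/∂y ∂x = (z) - (z) = 0 (equality of mixed partials for smooth f).
Similarly for dx ∧ dz and dy ∧ dz — all coefficients vanish. So d(df) = 0.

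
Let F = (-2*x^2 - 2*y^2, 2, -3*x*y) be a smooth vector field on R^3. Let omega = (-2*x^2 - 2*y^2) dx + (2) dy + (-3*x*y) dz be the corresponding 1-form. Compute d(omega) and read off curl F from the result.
d(omega) = (-3*x) dy ∧ dz + (3*y) dz ∧ dx + (4*y) dx ∧ dy; curl F = (-3*x, 3*y, 4*y)

d omega = sum_{i<j} (∂f_j/∂x_i - ∂f_i/∂x_j) dx_i ∧ dx_j. Under the identification (dy ∧ dz, dz ∧ dx, dx ∧ dy) ↔ (e_x, e_y, e_z), the coefficients are exactly the components of curl F. Compute:
  ∂R/∂y - ∂Q/∂z = (-3*x) - (0) = -3*x
  ∂P/∂z - ∂R/∂x = (0) - (-3*y) = 3*y
  ∂Q/∂x - ∂P/∂y = (0) - (-4*y) = 4*y.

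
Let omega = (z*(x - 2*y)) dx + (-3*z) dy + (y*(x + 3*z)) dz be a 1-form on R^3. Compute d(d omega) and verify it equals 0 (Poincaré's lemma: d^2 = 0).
d(d omega) = 0

Step 1: d omega = sum_{i<j} (∂f_j/∂x_i - ∂f_i/∂x_j) dx_i ∧ dx_j:
  coeff of dx ∧ dy: 2*z
  coeff of dx ∧ dz: -x + 3*y
  coeff of dy ∧ dz: x + 3*z + 3
Step 2: Apply d again to each 2-form coefficient. The only possible 3-form in R^3 is dx ∧ dy ∧ dz, with coefficient
  ∂(coeff of dy∧dz)/∂x - ∂(coeff of dx∧dz)/∂y + ∂(coeff of dx∧dy)/∂z
  = ∂/∂x (x + 3*z + 3) - ∂/∂y (-x + 3*y) + ∂/∂z (2*z).
Each of these terms simplifies to sums of mixed partials that cancel in pairs. The result is 0 (by equality of mixed partials for smooth functions — Schwarz / Clairaut).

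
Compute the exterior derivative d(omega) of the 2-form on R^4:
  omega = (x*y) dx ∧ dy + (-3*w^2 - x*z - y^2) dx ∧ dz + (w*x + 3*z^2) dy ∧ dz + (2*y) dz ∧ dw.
d(omega) = (w + 2*y) dx ∧ dy ∧ dz + (-6*w) dx ∧ dz ∧ dw + (x + 2) dy ∧ dz ∧ dw

For a 2-form omega = sum_{i<j} g_{ij} dx_i ∧ dx_j, the exterior derivative is
  d(omega) = sum_{i<j} d(g_{ij}) ∧ dx_i ∧ dx_j = sum_{i<j, k} (∂g_{ij}/∂x_k) dx_k ∧ dx_i ∧ dx_j.
Expand each term, using dx_k ∧ dx_i ∧ dx_j = sgn(permutation) dx_{(a)} ∧ dx_{(b)} ∧ dx_{(c)} with (a < b < c) sorted:
  d(-3*w^2 - x*z - y^2) includes (∂/∂y)(-3*w^2 - x*z - y^2) dy = (-2*y) dy, which multiplied by dx ∧ dz gives (2*y) dx ∧ dy ∧ dz
  d(-3*w^2 - x*z - y^2) includes (∂/∂w)(-3*w^2 - x*z - y^2) dw = (-6*w) dw, which multiplied by dx ∧ dz gives (-6*w) dx ∧ dz ∧ dw
  d(w*x + 3*z^2) includes (∂/∂x)(w*x + 3*z^2) dx = (w) dx, which multiplied by dy ∧ dz gives (w) dx ∧ dy ∧ dz
  d(w*x + 3*z^2) includes (∂/∂w)(w*x + 3*z^2) dw = (x) dw, which multiplied by dy ∧ dz gives (x) dy ∧ dz ∧ dw
  d(2*y) includes (∂/∂y)(2*y) dy = (2) dy, which multiplied by dz ∧ dw gives (2) dy ∧ dz ∧ dw
Collecting like 3-forms: d(omega) = (w + 2*y) dx ∧ dy ∧ dz + (-6*w) dx ∧ dz ∧ dw + (x + 2) dy ∧ dz ∧ dw.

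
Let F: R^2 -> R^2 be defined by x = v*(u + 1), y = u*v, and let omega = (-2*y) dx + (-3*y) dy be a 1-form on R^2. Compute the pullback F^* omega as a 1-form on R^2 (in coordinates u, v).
F^* omega = (-5*u*v^2) du + (u*v*(-5*u - 2)) dv

Using F^*(f dg) = (f ∘ F) d(g ∘ F), substitute each coordinate x_i by F_i(u, v) in f_i, and replace dx_i by d F_i = (∂F_i/∂u) du + (∂F_i/∂v) dv.
  For the x component: f_1(F) = -2*u*v; d F_1 = (v) du + (u + 1) dv
  For the y component: f_2(F) = -3*u*v; d F_2 = (v) du + (u) dv
Combining and collecting du, dv coefficients:
  coeff of du: -5*u*v^2
  coeff of dv: u*v*(-5*u - 2)
F^* omega = (-5*u*v^2) du + (u*v*(-5*u - 2)) dv.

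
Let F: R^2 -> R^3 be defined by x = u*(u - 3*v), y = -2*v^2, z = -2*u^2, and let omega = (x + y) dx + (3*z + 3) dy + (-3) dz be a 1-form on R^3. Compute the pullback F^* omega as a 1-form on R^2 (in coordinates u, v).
F^* omega = (2*u^3 - 9*u^2*v + 5*u*v^2 + 12*u + 6*v^3) du + (-3*u^3 + 33*u^2*v + 6*u*v^2 - 12*v) dv

Using F^*(f dg) = (f ∘ F) d(g ∘ F), substitute each coordinate x_i by F_i(u, v) in f_i, and replace dx_i by d F_i = (∂F_i/∂u) du + (∂F_i/∂v) dv.
  For the x component: f_1(F) = u^2 - 3*u*v - 2*v^2; d F_1 = (2*u - 3*v) du + (-3*u) dv
  For the y component: f_2(F) = 3 - 6*u^2; d F_2 = (0) du + (-4*v) dv
  For the z component: f_3(F) = -3; d F_3 = (-4*u) du + (0) dv
Combining and collecting du, dv coefficients:
  coeff of du: 2*u^3 - 9*u^2*v + 5*u*v^2 + 12*u + 6*v^3
  coeff of dv: -3*u^3 + 33*u^2*v + 6*u*v^2 - 12*v
F^* omega = (2*u^3 - 9*u^2*v + 5*u*v^2 + 12*u + 6*v^3) du + (-3*u^3 + 33*u^2*v + 6*u*v^2 - 12*v) dv.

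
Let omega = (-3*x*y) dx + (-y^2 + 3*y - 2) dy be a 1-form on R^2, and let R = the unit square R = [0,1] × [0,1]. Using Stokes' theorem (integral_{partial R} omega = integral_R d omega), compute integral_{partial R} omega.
integral_(partial R) omega = 3/2

Stokes: integral_partial_R omega = integral_R d omega with d omega = (∂Q/∂x - ∂P/∂y) dx ∧ dy.
  ∂Q/∂x = 0
  ∂P/∂y = -3*x
  integrand = ∂Q/∂x - ∂P/∂y = 3*x.
Integrating over R: integral_0^1 integral_0^1 (3*x) dx dy = 3/2.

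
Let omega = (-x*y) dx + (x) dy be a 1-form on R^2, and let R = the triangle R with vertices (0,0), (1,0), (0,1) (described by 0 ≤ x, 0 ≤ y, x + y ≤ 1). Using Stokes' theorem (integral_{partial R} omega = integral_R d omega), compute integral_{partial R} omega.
integral_(partial R) omega = 2/3

Stokes: integral_partial_R omega = integral_R d omega with d omega = (∂Q/∂x - ∂P/∂y) dx ∧ dy.
  ∂Q/∂x = 1
  ∂P/∂y = -x
  integrand = ∂Q/∂x - ∂P/∂y = x + 1.
Integrating over R: integral_0^1 integral_0^{1-x} (x + 1) dy dx = 2/3.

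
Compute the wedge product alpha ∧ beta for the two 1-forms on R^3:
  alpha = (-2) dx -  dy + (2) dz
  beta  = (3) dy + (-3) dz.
alpha ∧ beta = (-6) dx ∧ dy + (6) dx ∧ dz + (-3) dy ∧ dz

Distribute the wedge, using dx_i ∧ dx_j = -dx_j ∧ dx_i and dx_i ∧ dx_i = 0. For each pair (i, j) with i < j, the coefficient of dx_i ∧ dx_j in alpha ∧ beta is (alpha_i * beta_j - alpha_j * beta_i). Collecting: alpha ∧ beta = (-6) dx ∧ dy + (6) dx ∧ dz + (-3) dy ∧ dz.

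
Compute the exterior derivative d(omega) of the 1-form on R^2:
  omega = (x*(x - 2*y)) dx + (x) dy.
d(omega) = (2*x + 1) dx ∧ dy

For a 1-form omega = sum_i f_i dx_i, the exterior derivative is
  d(omega) = sum_{i < j} (∂f_j/∂x_i - ∂f_i/∂x_j) dx_i ∧ dx_j.
  coefficient of dx ∧ dy: ∂f_2/∂x - ∂f_1/∂y = ∂(x)/∂x - ∂(x*(x - 2*y))/∂y = 2*x + 1
Assembling: d(omega) = (2*x + 1) dx ∧ dy.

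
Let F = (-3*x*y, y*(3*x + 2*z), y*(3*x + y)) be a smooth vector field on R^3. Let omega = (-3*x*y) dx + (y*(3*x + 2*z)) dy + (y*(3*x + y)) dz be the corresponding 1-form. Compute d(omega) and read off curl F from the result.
d(omega) = (3*x) dy ∧ dz + (-3*y) dz ∧ dx + (3*x + 3*y) dx ∧ dy; curl F = (3*x, -3*y, 3*x + 3*y)

d omega = sum_{i<j} (∂f_j/∂x_i - ∂f_i/∂x_j) dx_i ∧ dx_j. Under the identification (dy ∧ dz, dz ∧ dx, dx ∧ dy) ↔ (e_x, e_y, e_z), the coefficients are exactly the components of curl F. Compute:
  ∂R/∂y - ∂Q/∂z = (3*x + 2*y) - (2*y) = 3*x
  ∂P/∂z - ∂R/∂x = (0) - (3*y) = -3*y
  ∂Q/∂x - ∂P/∂y = (3*y) - (-3*x) = 3*x + 3*y.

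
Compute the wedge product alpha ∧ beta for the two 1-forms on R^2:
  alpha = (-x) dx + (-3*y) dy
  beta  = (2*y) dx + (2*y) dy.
alpha ∧ beta = (2*y*(-x + 3*y)) dx ∧ dy

Distribute the wedge, using dx_i ∧ dx_j = -dx_j ∧ dx_i and dx_i ∧ dx_i = 0. For each pair (i, j) with i < j, the coefficient of dx_i ∧ dx_j in alpha ∧ beta is (alpha_i * beta_j - alpha_j * beta_i). Collecting: alpha ∧ beta = (2*y*(-x + 3*y)) dx ∧ dy.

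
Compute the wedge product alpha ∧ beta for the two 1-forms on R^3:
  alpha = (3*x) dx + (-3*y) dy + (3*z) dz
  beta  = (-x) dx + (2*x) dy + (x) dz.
alpha ∧ beta = (3*x*(2*x - y)) dx ∧ dy + (3*x*(x + z)) dx ∧ dz + (-3*x*(y + 2*z)) dy ∧ dz

Distribute the wedge, using dx_i ∧ dx_j = -dx_j ∧ dx_i and dx_i ∧ dx_i = 0. For each pair (i, j) with i < j, the coefficient of dx_i ∧ dx_j in alpha ∧ beta is (alpha_i * beta_j - alpha_j * beta_i). Collecting: alpha ∧ beta = (3*x*(2*x - y)) dx ∧ dy + (3*x*(x + z)) dx ∧ dz + (-3*x*(y + 2*z)) dy ∧ dz.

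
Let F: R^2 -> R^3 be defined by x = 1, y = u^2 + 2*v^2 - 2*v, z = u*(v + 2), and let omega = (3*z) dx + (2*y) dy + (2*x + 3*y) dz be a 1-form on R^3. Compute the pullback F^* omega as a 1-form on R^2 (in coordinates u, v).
F^* omega = (4*u^3 + 3*u^2*v + 6*u^2 + 8*u*v^2 - 8*u*v + 6*v^3 + 6*v^2 - 10*v + 4) du + (3*u^3 + 8*u^2*v - 4*u^2 + 6*u*v^2 - 6*u*v + 2*u + 16*v^3 - 24*v^2 + 8*v) dv

Using F^*(f dg) = (f ∘ F) d(g ∘ F), substitute each coordinate x_i by F_i(u, v) in f_i, and replace dx_i by d F_i = (∂F_i/∂u) du + (∂F_i/∂v) dv.
  For the x component: f_1(F) = 3*u*(v + 2); d F_1 = (0) du + (0) dv
  For the y component: f_2(F) = 2*u^2 + 4*v^2 - 4*v; d F_2 = (2*u) du + (4*v - 2) dv
  For the z component: f_3(F) = 3*u^2 + 6*v^2 - 6*v + 2; d F_3 = (v + 2) du + (u) dv
Combining and collecting du, dv coefficients:
  coeff of du: 4*u^3 + 3*u^2*v + 6*u^2 + 8*u*v^2 - 8*u*v + 6*v^3 + 6*v^2 - 10*v + 4
  coeff of dv: 3*u^3 + 8*u^2*v - 4*u^2 + 6*u*v^2 - 6*u*v + 2*u + 16*v^3 - 24*v^2 + 8*v
F^* omega = (4*u^3 + 3*u^2*v + 6*u^2 + 8*u*v^2 - 8*u*v + 6*v^3 + 6*v^2 - 10*v + 4) du + (3*u^3 + 8*u^2*v - 4*u^2 + 6*u*v^2 - 6*u*v + 2*u + 16*v^3 - 24*v^2 + 8*v) dv.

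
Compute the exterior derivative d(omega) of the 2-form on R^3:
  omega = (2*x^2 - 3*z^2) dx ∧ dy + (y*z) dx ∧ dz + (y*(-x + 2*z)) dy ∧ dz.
d(omega) = (-y - 7*z) dx ∧ dy ∧ dz

For a 2-form omega = sum_{i<j} g_{ij} dx_i ∧ dx_j, the exterior derivative is
  d(omega) = sum_{i<j} d(g_{ij}) ∧ dx_i ∧ dx_j = sum_{i<j, k} (∂g_{ij}/∂x_k) dx_k ∧ dx_i ∧ dx_j.
Expand each term, using dx_k ∧ dx_i ∧ dx_j = sgn(permutation) dx_{(a)} ∧ dx_{(b)} ∧ dx_{(c)} with (a < b < c) sorted:
  d(2*x^2 - 3*z^2) includes (∂/∂z)(2*x^2 - 3*z^2) dz = (-6*z) dz, which multiplied by dx ∧ dy gives (-6*z) dx ∧ dy ∧ dz
  d(y*z) includes (∂/∂y)(y*z) dy = (z) dy, which multiplied by dx ∧ dz gives (-z) dx ∧ dy ∧ dz
  d(y*(-x + 2*z)) includes (∂/∂x)(y*(-x + 2*z)) dx = (-y) dx, which multiplied by dy ∧ dz gives (-y) dx ∧ dy ∧ dz
Collecting like 3-forms: d(omega) = (-y - 7*z) dx ∧ dy ∧ dz.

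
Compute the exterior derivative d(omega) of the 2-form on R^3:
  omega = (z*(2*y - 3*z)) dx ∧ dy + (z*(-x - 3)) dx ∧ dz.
d(omega) = (2*y - 6*z) dx ∧ dy ∧ dz

For a 2-form omega = sum_{i<j} g_{ij} dx_i ∧ dx_j, the exterior derivative is
  d(omega) = sum_{i<j} d(g_{ij}) ∧ dx_i ∧ dx_j = sum_{i<j, k} (∂g_{ij}/∂x_k) dx_k ∧ dx_i ∧ dx_j.
Expand each term, using dx_k ∧ dx_i ∧ dx_j = sgn(permutation) dx_{(a)} ∧ dx_{(b)} ∧ dx_{(c)} with (a < b < c) sorted:
  d(z*(2*y - 3*z)) includes (∂/∂z)(z*(2*y - 3*z)) dz = (2*y - 6*z) dz, which multiplied by dx ∧ dy gives (2*y - 6*z) dx ∧ dy ∧ dz
Collecting like 3-forms: d(omega) = (2*y - 6*z) dx ∧ dy ∧ dz.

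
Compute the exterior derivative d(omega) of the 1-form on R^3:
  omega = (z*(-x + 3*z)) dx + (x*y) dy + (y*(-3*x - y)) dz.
d(omega) = (y) dx ∧ dy + (x - 3*y - 6*z) dx ∧ dz + (-3*x - 2*y) dy ∧ dz

For a 1-form omega = sum_i f_i dx_i, the exterior derivative is
  d(omega) = sum_{i < j} (∂f_j/∂x_i - ∂f_i/∂x_j) dx_i ∧ dx_j.
  coefficient of dx ∧ dy: ∂f_2/∂x - ∂f_1/∂y = ∂(x*y)/∂x - ∂(z*(-x + 3*z))/∂y = y
  coefficient of dx ∧ dz: ∂f_3/∂x - ∂f_1/∂z = ∂(y*(-3*x - y))/∂x - ∂(z*(-x + 3*z))/∂z = x - 3*y - 6*z
  coefficient of dy ∧ dz: ∂f_3/∂y - ∂f_2/∂z = ∂(y*(-3*x - y))/∂y - ∂(x*y)/∂z = -3*x - 2*y
Assembling: d(omega) = (y) dx ∧ dy + (x - 3*y - 6*z) dx ∧ dz + (-3*x - 2*y) dy ∧ dz.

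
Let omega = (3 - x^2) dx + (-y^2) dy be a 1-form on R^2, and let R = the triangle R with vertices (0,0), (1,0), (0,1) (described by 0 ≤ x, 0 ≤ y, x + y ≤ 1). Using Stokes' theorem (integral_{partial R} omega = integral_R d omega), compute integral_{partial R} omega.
integral_(partial R) omega = 0

Stokes: integral_partial_R omega = integral_R d omega with d omega = (∂Q/∂x - ∂P/∂y) dx ∧ dy.
  ∂Q/∂x = 0
  ∂P/∂y = 0
  integrand = ∂Q/∂x - ∂P/∂y = 0.
Integrating over R: integral_0^1 integral_0^{1-x} (0) dy dx = 0.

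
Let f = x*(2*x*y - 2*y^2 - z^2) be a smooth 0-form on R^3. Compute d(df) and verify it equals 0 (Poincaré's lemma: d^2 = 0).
d(df) = 0

Step 1: df = sum_i (∂f/∂x_i) dx_i = (4*x*y - 2*y^2 - z^2) dx + (2*x*(x - 2*y)) dy + (-2*x*z) dz.
Step 2: Apply d again. Using the 1-form formula, the coefficient of dx ∧ dy in d(df) is ∂^2 f/∂x ∂y - ∂^2 f/∂y ∂x = (4*x - 4*y) - (4*x - 4*y) = 0 (equality of mixed partials for smooth f).
Similarly for dx ∧ dz and dy ∧ dz — all coefficients vanish. So d(df) = 0.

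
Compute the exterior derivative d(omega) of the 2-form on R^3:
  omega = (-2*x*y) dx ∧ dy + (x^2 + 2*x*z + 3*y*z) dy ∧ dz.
d(omega) = (2*x + 2*z) dx ∧ dy ∧ dz

For a 2-form omega = sum_{i<j} g_{ij} dx_i ∧ dx_j, the exterior derivative is
  d(omega) = sum_{i<j} d(g_{ij}) ∧ dx_i ∧ dx_j = sum_{i<j, k} (∂g_{ij}/∂x_k) dx_k ∧ dx_i ∧ dx_j.
Expand each term, using dx_k ∧ dx_i ∧ dx_j = sgn(permutation) dx_{(a)} ∧ dx_{(b)} ∧ dx_{(c)} with (a < b < c) sorted:
  d(x^2 + 2*x*z + 3*y*z) includes (∂/∂x)(x^2 + 2*x*z + 3*y*z) dx = (2*x + 2*z) dx, which multiplied by dy ∧ dz gives (2*x + 2*z) dx ∧ dy ∧ dz
Collecting like 3-forms: d(omega) = (2*x + 2*z) dx ∧ dy ∧ dz.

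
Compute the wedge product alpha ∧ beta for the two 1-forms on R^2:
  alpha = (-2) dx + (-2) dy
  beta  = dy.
alpha ∧ beta = (-2) dx ∧ dy

Distribute the wedge, using dx_i ∧ dx_j = -dx_j ∧ dx_i and dx_i ∧ dx_i = 0. For each pair (i, j) with i < j, the coefficient of dx_i ∧ dx_j in alpha ∧ beta is (alpha_i * beta_j - alpha_j * beta_i). Collecting: alpha ∧ beta = (-2) dx ∧ dy.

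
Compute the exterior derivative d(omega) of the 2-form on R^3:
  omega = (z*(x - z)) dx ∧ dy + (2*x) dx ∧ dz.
d(omega) = (x - 2*z) dx ∧ dy ∧ dz

For a 2-form omega = sum_{i<j} g_{ij} dx_i ∧ dx_j, the exterior derivative is
  d(omega) = sum_{i<j} d(g_{ij}) ∧ dx_i ∧ dx_j = sum_{i<j, k} (∂g_{ij}/∂x_k) dx_k ∧ dx_i ∧ dx_j.
Expand each term, using dx_k ∧ dx_i ∧ dx_j = sgn(permutation) dx_{(a)} ∧ dx_{(b)} ∧ dx_{(c)} with (a < b < c) sorted:
  d(z*(x - z)) includes (∂/∂z)(z*(x - z)) dz = (x - 2*z) dz, which multiplied by dx ∧ dy gives (x - 2*z) dx ∧ dy ∧ dz
Collecting like 3-forms: d(omega) = (x - 2*z) dx ∧ dy ∧ dz.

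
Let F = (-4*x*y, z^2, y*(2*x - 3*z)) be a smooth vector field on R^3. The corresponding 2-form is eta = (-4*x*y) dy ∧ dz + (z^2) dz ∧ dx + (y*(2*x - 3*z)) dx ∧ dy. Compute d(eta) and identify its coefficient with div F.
d(eta) = (-7*y) dx ∧ dy ∧ dz; div F = -7*y

For a 2-form in R^3 of the form above, applying d gives a 3-form with coefficient ∂P/∂x + ∂Q/∂y + ∂R/∂z:
  ∂P/∂x = -4*y
  ∂Q/∂y = 0
  ∂R/∂z = -3*y
Sum = -7*y, which is exactly div F.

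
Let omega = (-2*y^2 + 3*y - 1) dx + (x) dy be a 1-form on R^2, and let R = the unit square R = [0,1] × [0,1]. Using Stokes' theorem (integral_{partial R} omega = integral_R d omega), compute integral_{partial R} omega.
integral_(partial R) omega = 0

Stokes: integral_partial_R omega = integral_R d omega with d omega = (∂Q/∂x - ∂P/∂y) dx ∧ dy.
  ∂Q/∂x = 1
  ∂P/∂y = 3 - 4*y
  integrand = ∂Q/∂x - ∂P/∂y = 4*y - 2.
Integrating over R: integral_0^1 integral_0^1 (4*y - 2) dx dy = 0.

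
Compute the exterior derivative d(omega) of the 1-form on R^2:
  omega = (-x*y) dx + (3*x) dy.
d(omega) = (x + 3) dx ∧ dy

For a 1-form omega = sum_i f_i dx_i, the exterior derivative is
  d(omega) = sum_{i < j} (∂f_j/∂x_i - ∂f_i/∂x_j) dx_i ∧ dx_j.
  coefficient of dx ∧ dy: ∂f_2/∂x - ∂f_1/∂y = ∂(3*x)/∂x - ∂(-x*y)/∂y = x + 3
Assembling: d(omega) = (x + 3) dx ∧ dy.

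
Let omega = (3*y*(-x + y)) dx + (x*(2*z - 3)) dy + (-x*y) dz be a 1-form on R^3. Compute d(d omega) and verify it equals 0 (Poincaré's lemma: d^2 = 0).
d(d omega) = 0

Step 1: d omega = sum_{i<j} (∂f_j/∂x_i - ∂f_i/∂x_j) dx_i ∧ dx_j:
  coeff of dx ∧ dy: 3*x - 6*y + 2*z - 3
  coeff of dx ∧ dz: -y
  coeff of dy ∧ dz: -3*x
Step 2: Apply d again to each 2-form coefficient. The only possible 3-form in R^3 is dx ∧ dy ∧ dz, with coefficient
  ∂(coeff of dy∧dz)/∂x - ∂(coeff of dx∧dz)/∂y + ∂(coeff of dx∧dy)/∂z
  = ∂/∂x (-3*x) - ∂/∂y (-y) + ∂/∂z (3*x - 6*y + 2*z - 3).
Each of these terms simplifies to sums of mixed partials that cancel in pairs. The result is 0 (by equality of mixed partials for smooth functions — Schwarz / Clairaut).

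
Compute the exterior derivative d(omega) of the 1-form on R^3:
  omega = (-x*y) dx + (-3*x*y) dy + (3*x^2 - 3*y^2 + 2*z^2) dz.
d(omega) = (x - 3*y) dx ∧ dy + (6*x) dx ∧ dz + (-6*y) dy ∧ dz

For a 1-form omega = sum_i f_i dx_i, the exterior derivative is
  d(omega) = sum_{i < j} (∂f_j/∂x_i - ∂f_i/∂x_j) dx_i ∧ dx_j.
  coefficient of dx ∧ dy: ∂f_2/∂x - ∂f_1/∂y = ∂(-3*x*y)/∂x - ∂(-x*y)/∂y = x - 3*y
  coefficient of dx ∧ dz: ∂f_3/∂x - ∂f_1/∂z = ∂(3*x^2 - 3*y^2 + 2*z^2)/∂x - ∂(-x*y)/∂z = 6*x
  coefficient of dy ∧ dz: ∂f_3/∂y - ∂f_2/∂z = ∂(3*x^2 - 3*y^2 + 2*z^2)/∂y - ∂(-3*x*y)/∂z = -6*y
Assembling: d(omega) = (x - 3*y) dx ∧ dy + (6*x) dx ∧ dz + (-6*y) dy ∧ dz.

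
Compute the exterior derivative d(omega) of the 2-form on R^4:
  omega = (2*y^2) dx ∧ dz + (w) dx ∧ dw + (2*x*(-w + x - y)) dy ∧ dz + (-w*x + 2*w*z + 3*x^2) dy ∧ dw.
d(omega) = (-2*w + 4*x - 6*y) dx ∧ dy ∧ dz + (-2*w - 2*x) dy ∧ dz ∧ dw + (-w + 6*x) dx ∧ dy ∧ dw

For a 2-form omega = sum_{i<j} g_{ij} dx_i ∧ dx_j, the exterior derivative is
  d(omega) = sum_{i<j} d(g_{ij}) ∧ dx_i ∧ dx_j = sum_{i<j, k} (∂g_{ij}/∂x_k) dx_k ∧ dx_i ∧ dx_j.
Expand each term, using dx_k ∧ dx_i ∧ dx_j = sgn(permutation) dx_{(a)} ∧ dx_{(b)} ∧ dx_{(c)} with (a < b < c) sorted:
  d(2*y^2) includes (∂/∂y)(2*y^2) dy = (4*y) dy, which multiplied by dx ∧ dz gives (-4*y) dx ∧ dy ∧ dz
  d(2*x*(-w + x - y)) includes (∂/∂x)(2*x*(-w + x - y)) dx = (-2*w + 4*x - 2*y) dx, which multiplied by dy ∧ dz gives (-2*w + 4*x - 2*y) dx ∧ dy ∧ dz
  d(2*x*(-w + x - y)) includes (∂/∂w)(2*x*(-w + x - y)) dw = (-2*x) dw, which multiplied by dy ∧ dz gives (-2*x) dy ∧ dz ∧ dw
  d(-w*x + 2*w*z + 3*x^2) includes (∂/∂x)(-w*x + 2*w*z + 3*x^2) dx = (-w + 6*x) dx, which multiplied by dy ∧ dw gives (-w + 6*x) dx ∧ dy ∧ dw
  d(-w*x + 2*w*z + 3*x^2) includes (∂/∂z)(-w*x + 2*w*z + 3*x^2) dz = (2*w) dz, which multiplied by dy ∧ dw gives (-2*w) dy ∧ dz ∧ dw
Collecting like 3-forms: d(omega) = (-2*w + 4*x - 6*y) dx ∧ dy ∧ dz + (-2*w - 2*x) dy ∧ dz ∧ dw + (-w + 6*x) dx ∧ dy ∧ dw.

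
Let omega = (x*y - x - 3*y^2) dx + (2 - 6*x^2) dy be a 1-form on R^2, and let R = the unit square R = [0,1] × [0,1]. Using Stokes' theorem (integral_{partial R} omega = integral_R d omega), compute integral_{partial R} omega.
integral_(partial R) omega = -7/2

Stokes: integral_partial_R omega = integral_R d omega with d omega = (∂Q/∂x - ∂P/∂y) dx ∧ dy.
  ∂Q/∂x = -12*x
  ∂P/∂y = x - 6*y
  integrand = ∂Q/∂x - ∂P/∂y = -13*x + 6*y.
Integrating over R: integral_0^1 integral_0^1 (-13*x + 6*y) dx dy = -7/2.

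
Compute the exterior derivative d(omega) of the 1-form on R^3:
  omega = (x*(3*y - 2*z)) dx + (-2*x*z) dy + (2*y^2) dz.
d(omega) = (-3*x - 2*z) dx ∧ dy + (2*x) dx ∧ dz + (2*x + 4*y) dy ∧ dz

For a 1-form omega = sum_i f_i dx_i, the exterior derivative is
  d(omega) = sum_{i < j} (∂f_j/∂x_i - ∂f_i/∂x_j) dx_i ∧ dx_j.
  coefficient of dx ∧ dy: ∂f_2/∂x - ∂f_1/∂y = ∂(-2*x*z)/∂x - ∂(x*(3*y - 2*z))/∂y = -3*x - 2*z
  coefficient of dx ∧ dz: ∂f_3/∂x - ∂f_1/∂z = ∂(2*y^2)/∂x - ∂(x*(3*y - 2*z))/∂z = 2*x
  coefficient of dy ∧ dz: ∂f_3/∂y - ∂f_2/∂z = ∂(2*y^2)/∂y - ∂(-2*x*z)/∂z = 2*x + 4*y
Assembling: d(omega) = (-3*x - 2*z) dx ∧ dy + (2*x) dx ∧ dz + (2*x + 4*y) dy ∧ dz.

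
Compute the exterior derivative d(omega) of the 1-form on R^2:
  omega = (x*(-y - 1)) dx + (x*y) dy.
d(omega) = (x + y) dx ∧ dy

For a 1-form omega = sum_i f_i dx_i, the exterior derivative is
  d(omega) = sum_{i < j} (∂f_j/∂x_i - ∂f_i/∂x_j) dx_i ∧ dx_j.
  coefficient of dx ∧ dy: ∂f_2/∂x - ∂f_1/∂y = ∂(x*y)/∂x - ∂(x*(-y - 1))/∂y = x + y
Assembling: d(omega) = (x + y) dx ∧ dy.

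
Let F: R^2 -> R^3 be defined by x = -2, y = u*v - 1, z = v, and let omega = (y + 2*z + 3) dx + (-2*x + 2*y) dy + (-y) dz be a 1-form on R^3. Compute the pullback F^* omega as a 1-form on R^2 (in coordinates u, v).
F^* omega = (2*v*(u*v + 1)) du + (2*u^2*v - u*v + 2*u + 1) dv

Using F^*(f dg) = (f ∘ F) d(g ∘ F), substitute each coordinate x_i by F_i(u, v) in f_i, and replace dx_i by d F_i = (∂F_i/∂u) du + (∂F_i/∂v) dv.
  For the x component: f_1(F) = u*v + 2*v + 2; d F_1 = (0) du + (0) dv
  For the y component: f_2(F) = 2*u*v + 2; d F_2 = (v) du + (u) dv
  For the z component: f_3(F) = -u*v + 1; d F_3 = (0) du + (1) dv
Combining and collecting du, dv coefficients:
  coeff of du: 2*v*(u*v + 1)
  coeff of dv: 2*u^2*v - u*v + 2*u + 1
F^* omega = (2*v*(u*v + 1)) du + (2*u^2*v - u*v + 2*u + 1) dv.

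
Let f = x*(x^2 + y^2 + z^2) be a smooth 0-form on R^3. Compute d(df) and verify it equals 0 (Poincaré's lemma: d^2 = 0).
d(df) = 0

Step 1: df = sum_i (∂f/∂x_i) dx_i = (3*x^2 + y^2 + z^2) dx + (2*x*y) dy + (2*x*z) dz.
Step 2: Apply d again. Using the 1-form formula, the coefficient of dx ∧ dy in d(df) is ∂^2 f/∂x ∂y - ∂^2 f/∂y ∂x = (2*y) - (2*y) = 0 (equality of mixed partials for smooth f).
Similarly for dx ∧ dz and dy ∧ dz — all coefficients vanish. So d(df) = 0.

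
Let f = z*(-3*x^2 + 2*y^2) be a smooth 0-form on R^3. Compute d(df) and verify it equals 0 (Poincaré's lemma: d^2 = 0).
d(df) = 0

Step 1: df = sum_i (∂f/∂x_i) dx_i = (-6*x*z) dx + (4*y*z) dy + (-3*x^2 + 2*y^2) dz.
Step 2: Apply d again. Using the 1-form formula, the coefficient of dx ∧ dy in d(df) is ∂^2 f/∂x ∂y - ∂^2 f/∂y ∂x = (0) - (0) = 0 (equality of mixed partials for smooth f).
Similarly for dx ∧ dz and dy ∧ dz — all coefficients vanish. So d(df) = 0.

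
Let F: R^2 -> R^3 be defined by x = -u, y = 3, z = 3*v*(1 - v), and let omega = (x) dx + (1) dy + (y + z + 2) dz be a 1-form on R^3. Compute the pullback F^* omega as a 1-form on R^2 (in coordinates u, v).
F^* omega = (u) du + (18*v^3 - 27*v^2 - 21*v + 15) dv

Using F^*(f dg) = (f ∘ F) d(g ∘ F), substitute each coordinate x_i by F_i(u, v) in f_i, and replace dx_i by d F_i = (∂F_i/∂u) du + (∂F_i/∂v) dv.
  For the x component: f_1(F) = -u; d F_1 = (-1) du + (0) dv
  For the y component: f_2(F) = 1; d F_2 = (0) du + (0) dv
  For the z component: f_3(F) = -3*v^2 + 3*v + 5; d F_3 = (0) du + (3 - 6*v) dv
Combining and collecting du, dv coefficients:
  coeff of du: u
  coeff of dv: 18*v^3 - 27*v^2 - 21*v + 15
F^* omega = (u) du + (18*v^3 - 27*v^2 - 21*v + 15) dv.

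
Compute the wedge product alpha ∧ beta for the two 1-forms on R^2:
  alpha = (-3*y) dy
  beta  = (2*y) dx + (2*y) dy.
alpha ∧ beta = (6*y^2) dx ∧ dy

Distribute the wedge, using dx_i ∧ dx_j = -dx_j ∧ dx_i and dx_i ∧ dx_i = 0. For each pair (i, j) with i < j, the coefficient of dx_i ∧ dx_j in alpha ∧ beta is (alpha_i * beta_j - alpha_j * beta_i). Collecting: alpha ∧ beta = (6*y^2) dx ∧ dy.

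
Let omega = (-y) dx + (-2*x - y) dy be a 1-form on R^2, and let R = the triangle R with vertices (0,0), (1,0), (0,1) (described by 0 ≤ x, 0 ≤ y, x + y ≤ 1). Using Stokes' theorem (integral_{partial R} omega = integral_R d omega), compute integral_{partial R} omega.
integral_(partial R) omega = -1/2

Stokes: integral_partial_R omega = integral_R d omega with d omega = (∂Q/∂x - ∂P/∂y) dx ∧ dy.
  ∂Q/∂x = -2
  ∂P/∂y = -1
  integrand = ∂Q/∂x - ∂P/∂y = -1.
Integrating over R: integral_0^1 integral_0^{1-x} (-1) dy dx = -1/2.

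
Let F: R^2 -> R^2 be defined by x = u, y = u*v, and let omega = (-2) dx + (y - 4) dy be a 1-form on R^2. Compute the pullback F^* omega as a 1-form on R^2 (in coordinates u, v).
F^* omega = (u*v^2 - 4*v - 2) du + (u*(u*v - 4)) dv

Using F^*(f dg) = (f ∘ F) d(g ∘ F), substitute each coordinate x_i by F_i(u, v) in f_i, and replace dx_i by d F_i = (∂F_i/∂u) du + (∂F_i/∂v) dv.
  For the x component: f_1(F) = -2; d F_1 = (1) du + (0) dv
  For the y component: f_2(F) = u*v - 4; d F_2 = (v) du + (u) dv
Combining and collecting du, dv coefficients:
  coeff of du: u*v^2 - 4*v - 2
  coeff of dv: u*(u*v - 4)
F^* omega = (u*v^2 - 4*v - 2) du + (u*(u*v - 4)) dv.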